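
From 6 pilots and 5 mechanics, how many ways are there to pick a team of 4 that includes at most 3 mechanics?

Split by how many mechanics are chosen (0 through 3).
Sum: C(5,0)·C(6,4) + C(5,1)·C(6,3) + C(5,2)·C(6,2) + C(5,3)·C(6,1) = 15 + 100 + 150 + 60 = 325.

325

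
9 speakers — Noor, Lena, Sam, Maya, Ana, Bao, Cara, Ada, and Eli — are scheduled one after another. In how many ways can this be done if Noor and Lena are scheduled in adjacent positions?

80640

Treat {Noor, Lena} as a single unit. There are 8 units to order, and the pair itself can be ordered 2 ways.
That gives 2 × 8! = 2 × 40320 = 80640.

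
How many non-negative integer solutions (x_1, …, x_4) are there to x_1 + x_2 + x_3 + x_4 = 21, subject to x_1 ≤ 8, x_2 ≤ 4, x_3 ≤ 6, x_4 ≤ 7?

35

Without the upper bounds there are C(24,3) = 2024 ways to split 21 among 4 variables.
Subtract solutions that violate a single cap (substitute x_i' = x_i − (cap_i+1)): x_1 ≥ 9 gives C(15,3) = 455; x_2 ≥ 5 gives C(19,3) = 969; x_3 ≥ 7 gives C(17,3) = 680; x_4 ≥ 8 gives C(16,3) = 560. Together 2664.
Add back pairs where two caps are both exceeded: 120 + 56 + 35 + 220 + 165 + 84 = 680.
Subtract triples: 1 + 0 + 0 + 4 = 5.
By inclusion–exclusion the count is 2024 − 2664 + 680 − 5 = 35.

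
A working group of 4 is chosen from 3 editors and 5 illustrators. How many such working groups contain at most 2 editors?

65

Split by how many editors are chosen (0 through 2).
Sum: C(3,0)·C(5,4) + C(3,1)·C(5,3) + C(3,2)·C(5,2) = 5 + 30 + 30 = 65.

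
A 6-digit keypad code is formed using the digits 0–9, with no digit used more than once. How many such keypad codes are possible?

151200

This is a permutation of 6 out of 10: P(10,6) = 10!/4!.
That product is 10 × 9 × 8 × 7 × 6 × 5 = 151200.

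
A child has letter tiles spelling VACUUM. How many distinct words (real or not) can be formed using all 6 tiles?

360

The 6 letters of VACUUM have repeats: U appearing twice.
The number of distinct arrangements is 6!/(2!) = 720/2 = 360.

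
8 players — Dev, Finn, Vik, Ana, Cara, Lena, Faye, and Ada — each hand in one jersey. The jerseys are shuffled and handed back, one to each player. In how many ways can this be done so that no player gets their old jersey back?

Let Aᵢ be the assignments in which player i gets their old jersey. We want the size of the complement of A₁∪…∪A_8.
By inclusion–exclusion this is Σ_{j=0}^{8} (−1)^j C(8,j)·(8−j)!.
Computing: 40320 − 40320 + 20160 − 6720 + 1680 − 336 + 56 − 8 + 1 = 14833.

14833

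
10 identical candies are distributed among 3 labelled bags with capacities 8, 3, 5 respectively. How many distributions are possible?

Ignoring the caps, the number of non-negative solutions to x_1+…+x_3 = 10 is C(12,2) = 66.
Subtract solutions that violate a single cap (substitute x_i' = x_i − (cap_i+1)): x_1 ≥ 9 gives C(3,2) = 3; x_2 ≥ 4 gives C(8,2) = 28; x_3 ≥ 6 gives C(6,2) = 15. Together 46.
Add back pairs where two caps are both exceeded: 0 + 0 + 1 = 1.
By inclusion–exclusion the count is 66 − 46 + 1 = 21.

21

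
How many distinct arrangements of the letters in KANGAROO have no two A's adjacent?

There are 8!/(2!·2!) = 10080 arrangements of KANGAROO in total.
If the two A's are adjacent, glue them into one block, leaving 7 items to arrange: (7)!/(2!) = 2520 ways.
Subtracting, 10080 − 2520 = 7560 arrangements keep the A's apart.

7560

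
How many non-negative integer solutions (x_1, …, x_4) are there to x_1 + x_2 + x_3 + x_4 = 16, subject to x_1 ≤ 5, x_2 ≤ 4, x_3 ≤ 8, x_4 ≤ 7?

134

Ignoring the caps, the number of non-negative solutions to x_1+…+x_4 = 16 is C(19,3) = 969.
Subtract solutions that violate a single cap (substitute x_i' = x_i − (cap_i+1)): x_1 ≥ 6 gives C(13,3) = 286; x_2 ≥ 5 gives C(14,3) = 364; x_3 ≥ 9 gives C(10,3) = 120; x_4 ≥ 8 gives C(11,3) = 165. Together 935.
Add back pairs where two caps are both exceeded: 56 + 4 + 10 + 10 + 20 + 0 = 100.
By inclusion–exclusion the count is 969 − 935 + 100 = 134.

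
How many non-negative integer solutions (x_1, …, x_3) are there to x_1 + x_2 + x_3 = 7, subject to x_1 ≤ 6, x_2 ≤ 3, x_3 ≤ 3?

Without the upper bounds there are C(9,2) = 36 ways to split 7 among 3 variables.
Subtract solutions that violate a single cap (substitute x_i' = x_i − (cap_i+1)): x_1 ≥ 7 gives C(2,2) = 1; x_2 ≥ 4 gives C(5,2) = 10; x_3 ≥ 4 gives C(5,2) = 10. Together 21.
No two caps can be exceeded simultaneously, so the pair terms are all 0.
By inclusion–exclusion the count is 36 − 21 + 0 = 15.

15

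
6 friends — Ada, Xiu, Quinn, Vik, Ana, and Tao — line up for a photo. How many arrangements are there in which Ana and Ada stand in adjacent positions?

240

Treat {Ana, Ada} as a single unit. There are 5 units to order, and the pair itself can be ordered 2 ways.
So the count is 2·(5)! = 240.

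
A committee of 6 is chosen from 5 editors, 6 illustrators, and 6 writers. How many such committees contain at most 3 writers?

Split by how many writers are chosen (0 through 3).
Sum: C(6,0)·C(11,6) + C(6,1)·C(11,5) + C(6,2)·C(11,4) + C(6,3)·C(11,3) = 462 + 2772 + 4950 + 3300 = 11484.

11484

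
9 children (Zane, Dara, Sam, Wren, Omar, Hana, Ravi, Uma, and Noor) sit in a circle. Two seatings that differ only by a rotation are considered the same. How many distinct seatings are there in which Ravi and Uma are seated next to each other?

Glue Ravi and Uma into a block (2 internal orders). Seating 8 units around a circle gives (7)! arrangements.
So 2 × (7)! = 2 × 5040 = 10080.

10080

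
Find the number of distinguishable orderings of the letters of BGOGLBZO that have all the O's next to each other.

Treat the 2 copies of O as a single block. The multiset to arrange is then {OO, B, B, G, G, L, Z}, 7 items in all.
That gives (7)!/(2!·2!) = 1260 arrangements.

1260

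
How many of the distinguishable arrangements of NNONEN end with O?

5

With the last slot taken by O, it remains to arrange the other 5 letters (NNNEN).
Those 5 letters have N appearing 4 times, giving (5)!/(4!) = 5.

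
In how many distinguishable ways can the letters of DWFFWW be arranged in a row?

DWFFWW has 6 letters with F appearing twice and W appearing 3 times.
So there are 6! / (3!·2!) = 60 distinguishable arrangements.

60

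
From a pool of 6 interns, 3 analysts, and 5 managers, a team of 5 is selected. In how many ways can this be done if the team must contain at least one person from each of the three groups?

Unrestricted: C(14,5) = 2002 ways to pick any 5 of the 14.
Subtract selections that omit an entire group: no interns → C(8,5) = 56; no analysts → C(11,5) = 462; no managers → C(9,5) = 126.
Add back selections omitting two groups (i.e. drawn from a single group): C(6,5) + C(3,5) + C(5,5) = 7.
By inclusion–exclusion: 2002 − 644 + 7 = 1365.

1365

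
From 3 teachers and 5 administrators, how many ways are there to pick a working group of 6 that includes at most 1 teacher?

3

Split by how many teachers are chosen (0 through 1).
Sum: C(3,0)·C(5,6) + C(3,1)·C(5,5) = 0 + 3 = 3.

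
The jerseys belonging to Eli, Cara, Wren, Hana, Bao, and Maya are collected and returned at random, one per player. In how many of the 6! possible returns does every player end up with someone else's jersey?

265

This is the derangement count D_6: permutations of 6 items with no fixed point.
By inclusion–exclusion this is Σ_{j=0}^{6} (−1)^j C(6,j)·(6−j)!.
Computing: 720 − 720 + 360 − 120 + 30 − 6 + 1 = 265.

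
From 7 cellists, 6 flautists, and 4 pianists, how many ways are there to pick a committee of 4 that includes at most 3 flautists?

Split by how many flautists are chosen (0 through 3).
Sum: C(6,0)·C(11,4) + C(6,1)·C(11,3) + C(6,2)·C(11,2) + C(6,3)·C(11,1) = 330 + 990 + 825 + 220 = 2365.

2365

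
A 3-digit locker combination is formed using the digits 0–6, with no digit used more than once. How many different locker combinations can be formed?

210

With no repetition, fill the 3 digits in order: 7 choices, then 6, down to 5.
That product is 7 × 6 × 5 = 210.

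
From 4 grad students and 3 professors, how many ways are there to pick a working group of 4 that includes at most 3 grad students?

Split by how many grad students are chosen (0 through 3).
Sum: C(4,0)·C(3,4) + C(4,1)·C(3,3) + C(4,2)·C(3,2) + C(4,3)·C(3,1) = 0 + 4 + 18 + 12 = 34.

34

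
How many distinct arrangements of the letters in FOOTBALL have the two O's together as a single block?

2520

Treat the 2 copies of O as a single block. The multiset to arrange is then {OO, A, B, F, L, L, T}, 7 items in all.
That gives (7)!/(2!) = 2520 arrangements.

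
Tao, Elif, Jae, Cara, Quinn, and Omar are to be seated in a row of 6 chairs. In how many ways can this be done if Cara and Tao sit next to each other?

240

Glue Cara and Tao into one block (2 internal orders), leaving 5 units to arrange in a row.
So the count is 2·(5)! = 240.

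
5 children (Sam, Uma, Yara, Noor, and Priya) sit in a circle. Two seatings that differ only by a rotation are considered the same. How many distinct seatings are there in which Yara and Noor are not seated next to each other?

Without the restriction there are (4)! = 24 seatings.
Seatings with Yara beside Noor: treat them as a block with 2 internal orders, giving 2 × (3)! = 12.
Subtracting, 24 − 12 = 12.

12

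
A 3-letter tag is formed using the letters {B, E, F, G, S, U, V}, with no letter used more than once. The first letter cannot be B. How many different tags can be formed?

The first letter has 7−1 = 6 choices (anything except B).
The remaining 2 letters are filled from the other 6 symbols without repetition: 6 × 5 = 30.
Total: 6 × 30 = 180.

180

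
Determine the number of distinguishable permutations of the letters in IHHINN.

90

IHHINN has 6 letters with H appearing twice, I appearing twice, and N appearing twice.
Dividing 6! = 720 by 2!·2!·2! = 8 for the repeated letters gives 90.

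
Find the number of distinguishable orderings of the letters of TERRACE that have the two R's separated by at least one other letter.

900

Total arrangements of TERRACE: 7!/(2!·2!) = 1260.
If the two R's are adjacent, glue them into one block, leaving 6 items to arrange: (6)!/(2!) = 360 ways.
Hence 1260 − 360 = 900.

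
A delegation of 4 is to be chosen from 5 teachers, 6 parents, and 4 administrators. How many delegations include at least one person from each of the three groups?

Total 4-person selections from all 15: C(15,4) = 1365.
Subtract selections that omit an entire group: no teachers → C(10,4) = 210; no parents → C(9,4) = 126; no administrators → C(11,4) = 330.
Add back selections omitting two groups (i.e. drawn from a single group): C(5,4) + C(6,4) + C(4,4) = 21.
By inclusion–exclusion: 1365 − 666 + 21 = 720.

720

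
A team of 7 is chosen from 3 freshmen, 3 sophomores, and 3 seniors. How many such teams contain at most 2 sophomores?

Split by how many sophomores are chosen (0 through 2).
Sum: C(3,0)·C(6,7) + C(3,1)·C(6,6) + C(3,2)·C(6,5) = 0 + 3 + 18 = 21.

21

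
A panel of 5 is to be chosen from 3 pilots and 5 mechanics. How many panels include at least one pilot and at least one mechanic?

55

Total 5-person selections from all 8: C(8,5) = 56.
Subtract selections that omit an entire group: no pilots → C(5,5) = 1; no mechanics → C(3,5) = 0.
Both groups omitted at once is impossible, so 56 − 1 = 55.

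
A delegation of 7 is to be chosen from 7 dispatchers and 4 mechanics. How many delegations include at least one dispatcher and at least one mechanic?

Total 7-person selections from all 11: C(11,7) = 330.
Selections missing a whole group: no dispatchers → C(4,7) = 0; no mechanics → C(7,7) = 1.
Both groups omitted at once is impossible, so 330 − 1 = 329.

329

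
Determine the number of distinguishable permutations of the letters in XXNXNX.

XXNXNX has 6 letters with N appearing twice and X appearing 4 times.
So there are 6! / (4!·2!) = 15 distinguishable arrangements.

15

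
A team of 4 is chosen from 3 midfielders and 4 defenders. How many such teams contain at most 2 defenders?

22

Split by how many defenders are chosen (0 through 2).
Sum: C(4,0)·C(3,4) + C(4,1)·C(3,3) + C(4,2)·C(3,2) = 0 + 4 + 18 = 22.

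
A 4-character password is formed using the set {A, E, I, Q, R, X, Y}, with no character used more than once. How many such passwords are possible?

This is a permutation of 4 out of 7: P(7,4) = 7!/3!.
7 × 6 × 5 × 4 = 840.

840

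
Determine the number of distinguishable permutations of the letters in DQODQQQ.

DQODQQQ has 7 letters with D appearing twice and Q appearing 4 times.
So there are 7! / (4!·2!) = 105 distinguishable arrangements.

105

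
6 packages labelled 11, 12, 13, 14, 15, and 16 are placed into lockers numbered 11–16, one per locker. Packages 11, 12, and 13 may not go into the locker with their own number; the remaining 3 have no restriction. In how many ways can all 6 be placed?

Let Aᵢ (for i ∈ {11, 12, 13}) be the placements that put package i in its forbidden locker. Any j of these fix j positions, leaving (6−j)! ways to fill the rest, and there are C(3,j) ways to pick which j.
By inclusion–exclusion, the number of valid placements is Σ_{j=0}^{3} (−1)^j C(3,j)·(6−j)!.
Computing: 720 − 360 + 72 − 6 = 426.

426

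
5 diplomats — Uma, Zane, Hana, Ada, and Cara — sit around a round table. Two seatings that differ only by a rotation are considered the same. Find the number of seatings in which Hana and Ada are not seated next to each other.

All circular seatings of 5 people number (4)! = 24.
Seatings with Hana beside Ada: treat them as a block with 2 internal orders, giving 2 × (3)! = 12.
Subtracting, 24 − 12 = 12.

12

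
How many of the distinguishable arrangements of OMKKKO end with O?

With the last slot taken by O, it remains to arrange the other 5 letters (MKKKO).
Those 5 letters have K appearing 3 times, giving (5)!/(3!) = 20.

20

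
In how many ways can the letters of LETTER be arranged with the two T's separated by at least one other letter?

There are 6!/(2!·2!) = 180 arrangements of LETTER in total.
If the two T's are adjacent, glue them into one block, leaving 5 items to arrange: (5)!/(2!) = 60 ways.
Hence 180 − 60 = 120.

120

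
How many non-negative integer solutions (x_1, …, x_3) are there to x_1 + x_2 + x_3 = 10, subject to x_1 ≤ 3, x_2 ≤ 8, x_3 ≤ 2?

9

Ignoring the caps, the number of non-negative solutions to x_1+…+x_3 = 10 is C(12,2) = 66.
Subtract solutions that violate a single cap (substitute x_i' = x_i − (cap_i+1)): x_1 ≥ 4 gives C(8,2) = 28; x_2 ≥ 9 gives C(3,2) = 3; x_3 ≥ 3 gives C(9,2) = 36. Together 67.
Add back pairs where two caps are both exceeded: 0 + 10 + 0 = 10.
By inclusion–exclusion the count is 66 − 67 + 10 = 9.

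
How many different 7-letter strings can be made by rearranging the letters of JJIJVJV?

The 7 letters of JJIJVJV have repeats: J appearing 4 times and V appearing twice.
The number of distinct arrangements is 7!/(4!·2!) = 5040/48 = 105.

105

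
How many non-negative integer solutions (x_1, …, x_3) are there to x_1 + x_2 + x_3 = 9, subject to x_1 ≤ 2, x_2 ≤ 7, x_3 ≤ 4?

12

By stars and bars, unrestricted non-negative solutions to x_1+…+x_3 = 9 number C(9+2,2) = 55.
Subtract solutions that violate a single cap (substitute x_i' = x_i − (cap_i+1)): x_1 ≥ 3 gives C(8,2) = 28; x_2 ≥ 8 gives C(3,2) = 3; x_3 ≥ 5 gives C(6,2) = 15. Together 46.
Add back pairs where two caps are both exceeded: 0 + 3 + 0 = 3.
By inclusion–exclusion the count is 55 − 46 + 3 = 12.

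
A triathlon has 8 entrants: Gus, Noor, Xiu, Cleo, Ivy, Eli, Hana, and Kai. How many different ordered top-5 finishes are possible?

6720

This is an ordered selection of 5 from 8: P(8,5).
That gives 8 × 7 × 6 × 5 × 4 = 6720.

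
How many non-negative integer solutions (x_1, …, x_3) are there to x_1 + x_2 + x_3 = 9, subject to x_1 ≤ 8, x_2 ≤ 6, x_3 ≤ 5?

By stars and bars, unrestricted non-negative solutions to x_1+…+x_3 = 9 number C(9+2,2) = 55.
Subtract solutions that violate a single cap (substitute x_i' = x_i − (cap_i+1)): x_1 ≥ 9 gives C(2,2) = 1; x_2 ≥ 7 gives C(4,2) = 6; x_3 ≥ 6 gives C(5,2) = 10. Together 17.
No two caps can be exceeded simultaneously, so the pair terms are all 0.
By inclusion–exclusion the count is 55 − 17 + 0 = 38.

38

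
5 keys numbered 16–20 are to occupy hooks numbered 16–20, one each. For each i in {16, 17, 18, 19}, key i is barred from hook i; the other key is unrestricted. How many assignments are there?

Let Aᵢ (for 16 ≤ i ≤ 19) be the placements that put key i in its forbidden hook. Any j of these fix j positions, leaving (5−j)! ways to fill the rest, and there are C(4,j) ways to pick which j.
By inclusion–exclusion, the number of valid placements is Σ_{j=0}^{4} (−1)^j C(4,j)·(5−j)!.
Computing: 120 − 96 + 36 − 8 + 1 = 53.

53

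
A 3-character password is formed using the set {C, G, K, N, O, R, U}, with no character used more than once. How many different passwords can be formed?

Choose and order 3 of the 7 symbols: the first character has 7 options, the next 6, then 5.
That product is 7 × 6 × 5 = 210.

210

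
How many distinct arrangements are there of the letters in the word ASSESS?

The 6 letters of ASSESS have repeats: S appearing 4 times.
The number of distinct arrangements is 6!/(4!) = 720/24 = 30.

30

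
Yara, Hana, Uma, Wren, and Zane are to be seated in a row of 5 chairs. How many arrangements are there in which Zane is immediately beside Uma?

48

Treat {Zane, Uma} as a single unit. There are 4 units to order, and the pair itself can be ordered 2 ways.
That gives 2 × 4! = 2 × 24 = 48.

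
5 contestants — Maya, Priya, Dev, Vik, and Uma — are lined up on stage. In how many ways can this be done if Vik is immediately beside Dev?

Glue Vik and Dev into one block (2 internal orders), leaving 4 units to arrange in a row.
So the count is 2·(4)! = 48.

48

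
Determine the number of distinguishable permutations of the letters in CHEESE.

120

CHEESE has 6 letters with E appearing 3 times.
The number of distinct arrangements is 6!/(3!) = 720/6 = 120.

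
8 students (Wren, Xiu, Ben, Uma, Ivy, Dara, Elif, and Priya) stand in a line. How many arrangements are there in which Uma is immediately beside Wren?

10080

Treat {Uma, Wren} as a single unit. There are 7 units to order, and the pair itself can be ordered 2 ways.
That gives 2 × 7! = 2 × 5040 = 10080.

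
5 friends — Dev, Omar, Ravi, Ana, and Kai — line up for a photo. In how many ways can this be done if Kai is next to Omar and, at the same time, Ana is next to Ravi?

24

Treat {Kai,Omar} as one block (2 orders) and {Ana,Ravi} as another (2 orders).
That leaves 3 units to arrange: 2 × 2 × 3! = 4 × 6 = 24.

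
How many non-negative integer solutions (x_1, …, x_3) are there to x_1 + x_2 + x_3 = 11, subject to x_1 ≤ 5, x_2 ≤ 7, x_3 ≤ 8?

41

Ignoring the caps, the number of non-negative solutions to x_1+…+x_3 = 11 is C(13,2) = 78.
Subtract solutions that violate a single cap (substitute x_i' = x_i − (cap_i+1)): x_1 ≥ 6 gives C(7,2) = 21; x_2 ≥ 8 gives C(5,2) = 10; x_3 ≥ 9 gives C(4,2) = 6. Together 37.
No two caps can be exceeded simultaneously, so the pair terms are all 0.
By inclusion–exclusion the count is 78 − 37 + 0 = 41.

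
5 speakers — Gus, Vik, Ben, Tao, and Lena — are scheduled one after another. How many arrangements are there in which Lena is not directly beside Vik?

72

There are 5! = 120 arrangements in all. If Lena and Vik are adjacent, merging them into one block gives 2·(4)! = 48 arrangements.
So 120 − 48 = 72 arrangements keep them apart.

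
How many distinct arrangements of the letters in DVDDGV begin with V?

20

With the first slot taken by V, it remains to arrange the other 5 letters (DDDGV).
Those 5 letters have D appearing 3 times, giving (5)!/(3!) = 20.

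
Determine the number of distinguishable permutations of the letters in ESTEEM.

120

ESTEEM has 6 letters with E appearing 3 times.
Dividing 6! = 720 by 3! = 6 for the repeated letters gives 120.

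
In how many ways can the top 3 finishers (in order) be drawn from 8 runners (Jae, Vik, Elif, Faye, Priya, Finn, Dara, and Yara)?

336

This is an ordered selection of 3 from 8: P(8,3).
That gives 8 × 7 × 6 = 336.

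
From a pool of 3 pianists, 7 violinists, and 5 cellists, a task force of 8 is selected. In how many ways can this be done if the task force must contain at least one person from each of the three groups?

5894

Unrestricted: C(15,8) = 6435 ways to pick any 8 of the 15.
Subtract selections that omit an entire group: no pianists → C(12,8) = 495; no violinists → C(8,8) = 1; no cellists → C(10,8) = 45.
Add back selections omitting two groups (i.e. drawn from a single group): C(3,8) + C(7,8) + C(5,8) = 0.
By inclusion–exclusion: 6435 − 541 + 0 = 5894.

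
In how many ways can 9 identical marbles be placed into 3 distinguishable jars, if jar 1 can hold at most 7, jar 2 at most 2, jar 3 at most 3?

Without the upper bounds there are C(11,2) = 55 ways to split 9 among 3 jars.
Subtract solutions that violate a single cap (substitute x_i' = x_i − (cap_i+1)): x_1 ≥ 8 gives C(3,2) = 3; x_2 ≥ 3 gives C(8,2) = 28; x_3 ≥ 4 gives C(7,2) = 21. Together 52.
Add back pairs where two caps are both exceeded: 0 + 0 + 6 = 6.
By inclusion–exclusion the count is 55 − 52 + 6 = 9.

9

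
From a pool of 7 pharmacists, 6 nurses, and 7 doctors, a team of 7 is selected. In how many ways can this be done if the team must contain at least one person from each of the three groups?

70658

Total 7-person selections from all 20: C(20,7) = 77520.
Selections missing a whole group: no pharmacists → C(13,7) = 1716; no nurses → C(14,7) = 3432; no doctors → C(13,7) = 1716.
Add back selections omitting two groups (i.e. drawn from a single group): C(7,7) + C(6,7) + C(7,7) = 2.
By inclusion–exclusion: 77520 − 6864 + 2 = 70658.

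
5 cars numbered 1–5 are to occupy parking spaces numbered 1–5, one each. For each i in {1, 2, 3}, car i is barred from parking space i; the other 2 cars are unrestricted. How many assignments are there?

Let Aᵢ (for i ∈ {1, 2, 3}) be the placements that put car i in its forbidden parking space. Any j of these fix j positions, leaving (5−j)! ways to fill the rest, and there are C(3,j) ways to pick which j.
By inclusion–exclusion, the number of valid placements is Σ_{j=0}^{3} (−1)^j C(3,j)·(5−j)!.
Computing: 120 − 72 + 18 − 2 = 64.

64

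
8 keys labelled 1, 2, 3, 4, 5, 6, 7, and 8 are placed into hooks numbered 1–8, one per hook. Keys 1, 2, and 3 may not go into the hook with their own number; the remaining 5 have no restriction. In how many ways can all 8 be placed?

Let Aᵢ (for i ∈ {1, 2, 3}) be the placements that put key i in its forbidden hook. Any j of these fix j positions, leaving (8−j)! ways to fill the rest, and there are C(3,j) ways to pick which j.
By inclusion–exclusion, the number of valid placements is Σ_{j=0}^{3} (−1)^j C(3,j)·(8−j)!.
Computing: 40320 − 15120 + 2160 − 120 = 27240.

27240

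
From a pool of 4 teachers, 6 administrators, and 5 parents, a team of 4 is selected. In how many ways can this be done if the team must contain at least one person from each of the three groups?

720

Unrestricted: C(15,4) = 1365 ways to pick any 4 of the 15.
Subtract selections that omit an entire group: no teachers → C(11,4) = 330; no administrators → C(9,4) = 126; no parents → C(10,4) = 210.
Add back selections omitting two groups (i.e. drawn from a single group): C(4,4) + C(6,4) + C(5,4) = 21.
By inclusion–exclusion: 1365 − 666 + 21 = 720.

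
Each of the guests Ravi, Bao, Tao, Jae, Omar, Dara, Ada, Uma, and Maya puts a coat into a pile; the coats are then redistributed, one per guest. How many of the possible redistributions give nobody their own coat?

Count assignments avoiding every fixed point. For any j of the 9 guests fixed to their own coat, the other 9−j can be arranged in (9−j)! ways.
By inclusion–exclusion this is Σ_{j=0}^{9} (−1)^j C(9,j)·(9−j)!.
Computing: 362880 − 362880 + 181440 − 60480 + 15120 − 3024 + 504 − 72 + 9 − 1 = 133496.

133496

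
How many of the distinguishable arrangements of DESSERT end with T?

Fix T in the last position and arrange the remaining 6 letters.
Those 6 letters have E appearing twice and S appearing twice, giving (6)!/(2!·2!) = 180.

180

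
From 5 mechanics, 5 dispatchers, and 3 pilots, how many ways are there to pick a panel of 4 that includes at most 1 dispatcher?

Split by how many dispatchers are chosen (0 through 1).
Sum: C(5,0)·C(8,4) + C(5,1)·C(8,3) = 70 + 280 = 350.

350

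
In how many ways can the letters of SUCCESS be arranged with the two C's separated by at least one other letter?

Total arrangements of SUCCESS: 7!/(3!·2!) = 420.
If the two C's are adjacent, glue them into one block, leaving 6 items to arrange: (6)!/(3!) = 120 ways.
Subtracting, 420 − 120 = 300 arrangements keep the C's apart.

300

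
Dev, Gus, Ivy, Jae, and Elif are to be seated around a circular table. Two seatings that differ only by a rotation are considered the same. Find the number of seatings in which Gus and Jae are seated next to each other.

Glue Gus and Jae into a block (2 internal orders). Seating 4 units around a circle gives (3)! arrangements.
So 2 × (3)! = 2 × 6 = 12.

12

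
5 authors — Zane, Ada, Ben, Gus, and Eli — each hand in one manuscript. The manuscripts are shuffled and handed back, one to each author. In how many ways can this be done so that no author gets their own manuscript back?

44

Count assignments avoiding every fixed point. For any j of the 5 authors fixed to their own manuscript, the other 5−j can be arranged in (5−j)! ways.
By inclusion–exclusion this is Σ_{j=0}^{5} (−1)^j C(5,j)·(5−j)!.
Computing: 120 − 120 + 60 − 20 + 5 − 1 = 44.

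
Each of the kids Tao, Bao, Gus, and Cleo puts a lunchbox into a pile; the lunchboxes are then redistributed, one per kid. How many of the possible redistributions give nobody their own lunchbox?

9

Count assignments avoiding every fixed point. For any j of the 4 kids fixed to their own lunchbox, the other 4−j can be arranged in (4−j)! ways.
By inclusion–exclusion this is Σ_{j=0}^{4} (−1)^j C(4,j)·(4−j)!.
Computing: 24 − 24 + 12 − 4 + 1 = 9.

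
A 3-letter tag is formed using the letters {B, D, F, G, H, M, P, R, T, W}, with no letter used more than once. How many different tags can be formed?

This is a permutation of 3 out of 10: P(10,3) = 10!/7!.
10 × 9 × 8 = 720.

720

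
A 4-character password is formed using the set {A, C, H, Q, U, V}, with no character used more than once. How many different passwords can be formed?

Choose and order 4 of the 6 symbols: the first character has 6 options, the next 5, then 4, 3.
That product is 6 × 5 × 4 × 3 = 360.

360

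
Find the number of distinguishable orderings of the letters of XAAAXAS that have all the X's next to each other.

Treat the 2 copies of X as a single block. The multiset to arrange is then {XX, A, A, A, A, S}, 6 items in all.
That gives (6)!/(4!) = 30 arrangements.

30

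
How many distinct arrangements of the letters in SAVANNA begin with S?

60

With the first slot taken by S, it remains to arrange the other 6 letters (AVANNA).
Those 6 letters have A appearing 3 times and N appearing twice, giving (6)!/(3!·2!) = 60.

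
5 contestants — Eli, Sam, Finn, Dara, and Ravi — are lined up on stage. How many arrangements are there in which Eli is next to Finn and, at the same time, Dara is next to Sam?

Treat {Eli,Finn} as one block (2 orders) and {Dara,Sam} as another (2 orders).
That leaves 3 units to arrange: 2 × 2 × 3! = 4 × 6 = 24.

24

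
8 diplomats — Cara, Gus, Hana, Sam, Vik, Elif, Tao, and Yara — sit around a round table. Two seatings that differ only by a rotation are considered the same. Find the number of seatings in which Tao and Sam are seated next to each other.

Treat {Tao, Sam} as one unit (2 internal orders) and seat the resulting 7 units around the table: (6)! circular arrangements.
So 2 × (6)! = 2 × 720 = 1440.

1440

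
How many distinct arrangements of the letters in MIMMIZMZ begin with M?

210

With the first slot taken by M, it remains to arrange the other 7 letters (IMMIZMZ).
Those 7 letters have I appearing twice, M appearing 3 times, and Z appearing twice, giving (7)!/(3!·2!·2!) = 210.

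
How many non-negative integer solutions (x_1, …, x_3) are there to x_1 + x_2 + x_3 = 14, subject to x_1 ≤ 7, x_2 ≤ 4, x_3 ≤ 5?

6

Without the upper bounds there are C(16,2) = 120 ways to split 14 among 3 variables.
Subtract solutions that violate a single cap (substitute x_i' = x_i − (cap_i+1)): x_1 ≥ 8 gives C(8,2) = 28; x_2 ≥ 5 gives C(11,2) = 55; x_3 ≥ 6 gives C(10,2) = 45. Together 128.
Add back pairs where two caps are both exceeded: 3 + 1 + 10 = 14.
By inclusion–exclusion the count is 120 − 128 + 14 = 6.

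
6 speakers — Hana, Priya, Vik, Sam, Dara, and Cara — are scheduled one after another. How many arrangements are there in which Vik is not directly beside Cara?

480

There are 6! = 720 arrangements in all. If Vik and Cara are adjacent, merging them into one block gives 2·(5)! = 240 arrangements.
So 720 − 240 = 480 arrangements keep them apart.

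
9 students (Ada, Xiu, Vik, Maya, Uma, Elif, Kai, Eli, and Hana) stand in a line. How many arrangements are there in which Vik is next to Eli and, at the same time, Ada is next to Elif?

20160

Treat {Vik,Eli} as one block (2 orders) and {Ada,Elif} as another (2 orders).
That leaves 7 units to arrange: 2 × 2 × 7! = 4 × 5040 = 20160.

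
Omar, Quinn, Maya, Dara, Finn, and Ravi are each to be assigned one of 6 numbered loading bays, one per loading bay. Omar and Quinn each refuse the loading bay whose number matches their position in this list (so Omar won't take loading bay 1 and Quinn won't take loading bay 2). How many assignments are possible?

504

Let Aᵢ (for i ∈ {1, 2}) be the placements that put person i in their forbidden loading bay. Any j of these fix j positions, leaving (6−j)! ways to fill the rest, and there are C(2,j) ways to pick which j.
By inclusion–exclusion, the number of valid placements is Σ_{j=0}^{2} (−1)^j C(2,j)·(6−j)!.
Computing: 720 − 240 + 24 = 504.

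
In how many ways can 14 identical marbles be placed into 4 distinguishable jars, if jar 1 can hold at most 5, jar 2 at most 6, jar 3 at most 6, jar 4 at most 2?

46

Without the upper bounds there are C(17,3) = 680 ways to split 14 among 4 jars.
Subtract solutions that violate a single cap (substitute x_i' = x_i − (cap_i+1)): x_1 ≥ 6 gives C(11,3) = 165; x_2 ≥ 7 gives C(10,3) = 120; x_3 ≥ 7 gives C(10,3) = 120; x_4 ≥ 3 gives C(14,3) = 364. Together 769.
Add back pairs where two caps are both exceeded: 4 + 4 + 56 + 1 + 35 + 35 = 135.
By inclusion–exclusion the count is 680 − 769 + 135 = 46.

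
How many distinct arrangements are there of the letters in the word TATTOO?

60

The 6 letters of TATTOO have repeats: O appearing twice and T appearing 3 times.
The number of distinct arrangements is 6!/(3!·2!) = 720/12 = 60.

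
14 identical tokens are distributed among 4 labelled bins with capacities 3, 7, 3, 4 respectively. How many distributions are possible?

Without the upper bounds there are C(17,3) = 680 ways to split 14 among 4 bins.
Subtract solutions that violate a single cap (substitute x_i' = x_i − (cap_i+1)): x_1 ≥ 4 gives C(13,3) = 286; x_2 ≥ 8 gives C(9,3) = 84; x_3 ≥ 4 gives C(13,3) = 286; x_4 ≥ 5 gives C(12,3) = 220. Together 876.
Add back pairs where two caps are both exceeded: 10 + 84 + 56 + 10 + 4 + 56 = 220.
Subtract triples: 0 + 0 + 4 + 0 = 4.
By inclusion–exclusion the count is 680 − 876 + 220 − 4 = 20.

20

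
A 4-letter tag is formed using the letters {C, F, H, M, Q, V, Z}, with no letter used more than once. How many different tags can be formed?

840

This is a permutation of 4 out of 7: P(7,4) = 7!/3!.
7 × 6 × 5 × 4 = 840.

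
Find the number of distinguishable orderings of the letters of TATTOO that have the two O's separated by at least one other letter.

There are 6!/(3!·2!) = 60 arrangements of TATTOO in total.
If the two O's are adjacent, glue them into one block, leaving 5 items to arrange: (5)!/(3!) = 20 ways.
Hence 60 − 20 = 40.

40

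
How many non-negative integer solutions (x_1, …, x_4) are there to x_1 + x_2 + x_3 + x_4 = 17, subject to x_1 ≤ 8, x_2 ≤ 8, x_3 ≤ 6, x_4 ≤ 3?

By stars and bars, unrestricted non-negative solutions to x_1+…+x_4 = 17 number C(17+3,3) = 1140.
Subtract solutions that violate a single cap (substitute x_i' = x_i − (cap_i+1)): x_1 ≥ 9 gives C(11,3) = 165; x_2 ≥ 9 gives C(11,3) = 165; x_3 ≥ 7 gives C(13,3) = 286; x_4 ≥ 4 gives C(16,3) = 560. Together 1176.
Add back pairs where two caps are both exceeded: 0 + 4 + 35 + 4 + 35 + 84 = 162.
By inclusion–exclusion the count is 1140 − 1176 + 162 = 126.

126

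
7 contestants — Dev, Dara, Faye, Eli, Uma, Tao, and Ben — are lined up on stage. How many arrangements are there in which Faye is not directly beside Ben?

There are 7! = 5040 arrangements in all. If Faye and Ben are adjacent, merging them into one block gives 2·(6)! = 1440 arrangements.
Complementary counting: 5040 − 1440 = 3600.

3600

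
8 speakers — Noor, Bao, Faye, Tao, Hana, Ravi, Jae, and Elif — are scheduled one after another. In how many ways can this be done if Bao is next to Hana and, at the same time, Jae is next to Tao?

Treat {Bao,Hana} as one block (2 orders) and {Jae,Tao} as another (2 orders).
That leaves 6 units to arrange: 2 × 2 × 6! = 4 × 720 = 2880.

2880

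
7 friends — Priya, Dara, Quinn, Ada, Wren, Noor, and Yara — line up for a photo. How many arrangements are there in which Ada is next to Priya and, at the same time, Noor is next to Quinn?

Treat {Ada,Priya} as one block (2 orders) and {Noor,Quinn} as another (2 orders).
That leaves 5 units to arrange: 2 × 2 × 5! = 4 × 120 = 480.

480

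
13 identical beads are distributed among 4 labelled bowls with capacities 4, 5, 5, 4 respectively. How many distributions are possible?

By stars and bars, unrestricted non-negative solutions to x_1+…+x_4 = 13 number C(13+3,3) = 560.
Subtract solutions that violate a single cap (substitute x_i' = x_i − (cap_i+1)): x_1 ≥ 5 gives C(11,3) = 165; x_2 ≥ 6 gives C(10,3) = 120; x_3 ≥ 6 gives C(10,3) = 120; x_4 ≥ 5 gives C(11,3) = 165. Together 570.
Add back pairs where two caps are both exceeded: 10 + 10 + 20 + 4 + 10 + 10 = 64.
By inclusion–exclusion the count is 560 − 570 + 64 = 54.

54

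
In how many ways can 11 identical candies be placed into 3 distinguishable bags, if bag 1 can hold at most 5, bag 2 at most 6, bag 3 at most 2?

6

Without the upper bounds there are C(13,2) = 78 ways to split 11 among 3 bags.
Subtract solutions that violate a single cap (substitute x_i' = x_i − (cap_i+1)): x_1 ≥ 6 gives C(7,2) = 21; x_2 ≥ 7 gives C(6,2) = 15; x_3 ≥ 3 gives C(10,2) = 45. Together 81.
Add back pairs where two caps are both exceeded: 0 + 6 + 3 = 9.
By inclusion–exclusion the count is 78 − 81 + 9 = 6.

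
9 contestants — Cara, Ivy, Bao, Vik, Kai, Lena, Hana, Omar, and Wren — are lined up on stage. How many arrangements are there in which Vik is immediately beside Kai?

80640

Treat {Vik, Kai} as a single unit. There are 8 units to order, and the pair itself can be ordered 2 ways.
So the count is 2·(8)! = 80640.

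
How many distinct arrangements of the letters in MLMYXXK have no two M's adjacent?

900

Total arrangements of MLMYXXK: 7!/(2!·2!) = 1260.
Arrangements with the M's together: treat MM as one letter, giving (6)!/(2!) = 360.
Hence 1260 − 360 = 900.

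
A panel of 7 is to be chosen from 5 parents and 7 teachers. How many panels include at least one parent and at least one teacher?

Unrestricted: C(12,7) = 792 ways to pick any 7 of the 12.
Selections missing a whole group: no parents → C(7,7) = 1; no teachers → C(5,7) = 0.
Both groups omitted at once is impossible, so 792 − 1 = 791.

791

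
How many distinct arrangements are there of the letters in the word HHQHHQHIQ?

HHQHHQHIQ has 9 letters with H appearing 5 times and Q appearing 3 times.
So there are 9! / (5!·3!) = 504 distinguishable arrangements.

504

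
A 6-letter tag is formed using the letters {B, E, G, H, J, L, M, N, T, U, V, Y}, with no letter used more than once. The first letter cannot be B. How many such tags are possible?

609840

The first letter has 12−1 = 11 choices (anything except B).
The remaining 5 letters are filled from the other 11 symbols without repetition: 11 × 10 × 9 × 8 × 7 = 55440.
Total: 11 × 55440 = 609840.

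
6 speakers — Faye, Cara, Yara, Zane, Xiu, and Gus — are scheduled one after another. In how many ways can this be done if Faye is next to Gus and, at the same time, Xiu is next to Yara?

96

Treat {Faye,Gus} as one block (2 orders) and {Xiu,Yara} as another (2 orders).
That leaves 4 units to arrange: 2 × 2 × 4! = 4 × 24 = 96.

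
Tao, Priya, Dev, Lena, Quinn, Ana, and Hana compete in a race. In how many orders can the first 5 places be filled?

There are 7 choices for 1st place, 6 for 2nd, and so on down to 3 for position 5.
That gives 7 × 6 × 5 × 4 × 3 = 2520.

2520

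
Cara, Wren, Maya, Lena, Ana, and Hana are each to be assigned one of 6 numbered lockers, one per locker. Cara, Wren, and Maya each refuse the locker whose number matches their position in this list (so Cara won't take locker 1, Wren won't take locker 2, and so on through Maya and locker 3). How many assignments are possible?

426

Let Aᵢ (for i ∈ {1, 2, 3}) be the placements that put person i in their forbidden locker. Any j of these fix j positions, leaving (6−j)! ways to fill the rest, and there are C(3,j) ways to pick which j.
By inclusion–exclusion, the number of valid placements is Σ_{j=0}^{3} (−1)^j C(3,j)·(6−j)!.
Computing: 720 − 360 + 72 − 6 = 426.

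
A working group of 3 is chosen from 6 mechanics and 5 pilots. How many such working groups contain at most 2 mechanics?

Split by how many mechanics are chosen (0 through 2).
Sum: C(6,0)·C(5,3) + C(6,1)·C(5,2) + C(6,2)·C(5,1) = 10 + 60 + 75 = 145.

145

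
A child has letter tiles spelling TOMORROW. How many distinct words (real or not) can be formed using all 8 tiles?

3360

TOMORROW has 8 letters with O appearing 3 times and R appearing twice.
The number of distinct arrangements is 8!/(3!·2!) = 40320/12 = 3360.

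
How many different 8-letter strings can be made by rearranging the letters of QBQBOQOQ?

420

Letter multiplicities in QBQBOQOQ: B×2, O×2, Q×4.
Dividing 8! = 40320 by 4!·2!·2! = 96 for the repeated letters gives 420.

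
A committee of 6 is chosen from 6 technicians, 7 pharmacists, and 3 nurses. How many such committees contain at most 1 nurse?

5577

Split by how many nurses are chosen (0 through 1).
Sum: C(3,0)·C(13,6) + C(3,1)·C(13,5) = 1716 + 3861 = 5577.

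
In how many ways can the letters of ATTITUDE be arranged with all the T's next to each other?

Treat the 3 copies of T as a single block. The multiset to arrange is then {TTT, A, D, E, I, U}, 6 items in all.
All 6 items are distinct, so there are (6)! = 720 arrangements.

720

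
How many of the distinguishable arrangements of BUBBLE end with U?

Fix U in the last position and arrange the remaining 5 letters.
Those 5 letters have B appearing 3 times, giving (5)!/(3!) = 20.

20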